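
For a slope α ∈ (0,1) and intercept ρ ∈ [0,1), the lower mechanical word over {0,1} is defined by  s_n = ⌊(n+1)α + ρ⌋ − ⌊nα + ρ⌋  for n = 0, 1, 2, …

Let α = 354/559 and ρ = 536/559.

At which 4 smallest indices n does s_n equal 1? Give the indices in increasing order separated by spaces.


0 1 3 4

n=0: ⌊890/559⌋−⌊536/559⌋ = 1−0 = 1  ← one
n=1: ⌊1244/559⌋−⌊890/559⌋ = 2−1 = 1  ← one
n=2: ⌊1598/559⌋−⌊1244/559⌋ = 2−2 = 0
n=3: ⌊1952/559⌋−⌊1598/559⌋ = 3−2 = 1  ← one
n=4: ⌊2306/559⌋−⌊1952/559⌋ = 4−3 = 1  ← one
positions of the first 4 ones: 0 1 3 4


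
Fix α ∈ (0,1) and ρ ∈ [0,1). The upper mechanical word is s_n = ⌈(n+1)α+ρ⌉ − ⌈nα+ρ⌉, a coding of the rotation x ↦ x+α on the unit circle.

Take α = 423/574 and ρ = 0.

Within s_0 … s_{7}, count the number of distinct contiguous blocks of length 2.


t_n = ⌈(n·423)/574⌉ for n = 0 … 8:
  n=0…8: ⌈0/574⌉=0 ⌈423/574⌉=1 ⌈846/574⌉=2 ⌈1269/574⌉=3 ⌈1692/574⌉=3 ⌈2115/574⌉=4 ⌈2538/574⌉=5 ⌈2961/574⌉=6 ⌈3384/574⌉=6
s_n = t_(n+1) − t_n for n = 0 … 7 gives
prefix = 11101110
slide a length-2 window over [0..1] … [6..7] (7 windows); first occurrence of each distinct factor:
  [  0..  1] 11
  [  2..  3] 10
  [  3..  4] 01
  (the other 4 windows repeat one of these)
distinct factors: {01, 10, 11}
count = 3  (Sturmian bound for length 2 is 3)

3


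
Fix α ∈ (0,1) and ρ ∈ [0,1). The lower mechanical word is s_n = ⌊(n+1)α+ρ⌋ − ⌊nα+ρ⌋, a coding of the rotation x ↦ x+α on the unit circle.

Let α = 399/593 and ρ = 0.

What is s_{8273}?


(n+1)α + ρ = (8274·399) / 593 = 3301326/593
nα + ρ     = (8273·399) / 593 = 3300927/593
⌊3301326/593⌋ = 5567,  ⌊3300927/593⌋ = 5566
s_{8273} = 5567 − 5566 = 1

1


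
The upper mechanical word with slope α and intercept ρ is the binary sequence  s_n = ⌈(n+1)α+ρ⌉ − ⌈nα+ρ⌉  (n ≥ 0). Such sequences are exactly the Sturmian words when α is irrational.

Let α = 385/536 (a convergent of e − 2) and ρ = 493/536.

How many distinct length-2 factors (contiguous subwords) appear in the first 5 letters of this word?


3

t_n = ⌈(n·385+493)/536⌉ for n = 0 … 5:
  n=0…5: ⌈493/536⌉=1 ⌈878/536⌉=2 ⌈1263/536⌉=3 ⌈1648/536⌉=4 ⌈2033/536⌉=4 ⌈2418/536⌉=5
s_n = t_(n+1) − t_n for n = 0 … 4 gives
prefix = 11101
slide a length-2 window over [0..1] … [3..4] (4 windows); first occurrence of each distinct factor:
  [  0..  1] 11
  [  2..  3] 10
  [  3..  4] 01
  (the other 1 window repeats one of these)
distinct factors: {01, 10, 11}
count = 3  (Sturmian bound for length 2 is 3)


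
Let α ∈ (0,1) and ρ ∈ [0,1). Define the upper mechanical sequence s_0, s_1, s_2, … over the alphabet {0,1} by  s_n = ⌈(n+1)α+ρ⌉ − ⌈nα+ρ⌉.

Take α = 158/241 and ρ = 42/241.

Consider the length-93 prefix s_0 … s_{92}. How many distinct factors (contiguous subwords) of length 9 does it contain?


t_n = ⌈(n·158+42)/241⌉ for n = 0 … 93:
  n=0…9: ⌈42/241⌉=1 ⌈200/241⌉=1 ⌈358/241⌉=2 ⌈516/241⌉=3 ⌈674/241⌉=3 ⌈832/241⌉=4 ⌈990/241⌉=5 ⌈1148/241⌉=5 ⌈1306/241⌉=6 ⌈1464/241⌉=7
  n=10…19: ⌈1622/241⌉=7 ⌈1780/241⌉=8 ⌈1938/241⌉=9 ⌈2096/241⌉=9 ⌈2254/241⌉=10 ⌈2412/241⌉=11 ⌈2570/241⌉=11 ⌈2728/241⌉=12 ⌈2886/241⌉=12 ⌈3044/241⌉=13
  n=20…29: ⌈3202/241⌉=14 ⌈3360/241⌉=14 ⌈3518/241⌉=15 ⌈3676/241⌉=16 ⌈3834/241⌉=16 ⌈3992/241⌉=17 ⌈4150/241⌉=18 ⌈4308/241⌉=18 ⌈4466/241⌉=19 ⌈4624/241⌉=20
  n=30…39: ⌈4782/241⌉=20 ⌈4940/241⌉=21 ⌈5098/241⌉=22 ⌈5256/241⌉=22 ⌈5414/241⌉=23 ⌈5572/241⌉=24 ⌈5730/241⌉=24 ⌈5888/241⌉=25 ⌈6046/241⌉=26 ⌈6204/241⌉=26
  n=40…49: ⌈6362/241⌉=27 ⌈6520/241⌉=28 ⌈6678/241⌉=28 ⌈6836/241⌉=29 ⌈6994/241⌉=30 ⌈7152/241⌉=30 ⌈7310/241⌉=31 ⌈7468/241⌉=31 ⌈7626/241⌉=32 ⌈7784/241⌉=33
  n=50…59: ⌈7942/241⌉=33 ⌈8100/241⌉=34 ⌈8258/241⌉=35 ⌈8416/241⌉=35 ⌈8574/241⌉=36 ⌈8732/241⌉=37 ⌈8890/241⌉=37 ⌈9048/241⌉=38 ⌈9206/241⌉=39 ⌈9364/241⌉=39
  n=60…69: ⌈9522/241⌉=40 ⌈9680/241⌉=41 ⌈9838/241⌉=41 ⌈9996/241⌉=42 ⌈10154/241⌉=43 ⌈10312/241⌉=43 ⌈10470/241⌉=44 ⌈10628/241⌉=45 ⌈10786/241⌉=45 ⌈10944/241⌉=46
  n=70…79: ⌈11102/241⌉=47 ⌈11260/241⌉=47 ⌈11418/241⌉=48 ⌈11576/241⌉=49 ⌈11734/241⌉=49 ⌈11892/241⌉=50 ⌈12050/241⌉=50 ⌈12208/241⌉=51 ⌈12366/241⌉=52 ⌈12524/241⌉=52
  n=80…89: ⌈12682/241⌉=53 ⌈12840/241⌉=54 ⌈12998/241⌉=54 ⌈13156/241⌉=55 ⌈13314/241⌉=56 ⌈13472/241⌉=56 ⌈13630/241⌉=57 ⌈13788/241⌉=58 ⌈13946/241⌉=58 ⌈14104/241⌉=59
  n=90…93: ⌈14262/241⌉=60 ⌈14420/241⌉=60 ⌈14578/241⌉=61 ⌈14736/241⌉=62
s_n = t_(n+1) − t_n for n = 0 … 92 gives
prefix = 011011011011011010110110110110110110110110110101101101101101101101101101101011011011011011011
slide a length-9 window over [0..8] … [84..92] (85 windows); first occurrence of each distinct factor:
  [  0..  8] 011011011
  [  1..  9] 110110110
  [  2.. 10] 101101101
  [  9.. 17] 011011010
  [ 10.. 18] 110110101
  [ 11.. 19] 101101011
  [ 12.. 20] 011010110
  [ 13.. 21] 110101101
  [ 14.. 22] 101011011
  [ 15.. 23] 010110110
  (the other 75 windows repeat one of these)
distinct factors: {010110110, 011010110, 011011010, 011011011, 101011011, 101101011, 101101101, 110101101, 110110101, 110110110}
count = 10  (Sturmian bound for length 9 is 10)

10


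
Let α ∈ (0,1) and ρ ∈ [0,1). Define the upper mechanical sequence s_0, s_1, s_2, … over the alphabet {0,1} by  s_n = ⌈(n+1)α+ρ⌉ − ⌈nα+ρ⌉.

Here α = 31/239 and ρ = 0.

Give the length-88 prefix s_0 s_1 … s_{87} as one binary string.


n=0: ⌈(1·31)/239⌉ − ⌈(0·31)/239⌉ = ⌈31/239⌉ − ⌈0/239⌉ = 1 − 0 = 1
n=1: ⌈(2·31)/239⌉ − ⌈(1·31)/239⌉ = ⌈62/239⌉ − ⌈31/239⌉ = 1 − 1 = 0
n=2: ⌈(3·31)/239⌉ − ⌈(2·31)/239⌉ = ⌈93/239⌉ − ⌈62/239⌉ = 1 − 1 = 0
n=3: ⌈(4·31)/239⌉ − ⌈(3·31)/239⌉ = ⌈124/239⌉ − ⌈93/239⌉ = 1 − 1 = 0
n=4: ⌈(5·31)/239⌉ − ⌈(4·31)/239⌉ = ⌈155/239⌉ − ⌈124/239⌉ = 1 − 1 = 0
n=5: ⌈(6·31)/239⌉ − ⌈(5·31)/239⌉ = ⌈186/239⌉ − ⌈155/239⌉ = 1 − 1 = 0
n=6: ⌈(7·31)/239⌉ − ⌈(6·31)/239⌉ = ⌈217/239⌉ − ⌈186/239⌉ = 1 − 1 = 0
n=7: ⌈(8·31)/239⌉ − ⌈(7·31)/239⌉ = ⌈248/239⌉ − ⌈217/239⌉ = 2 − 1 = 1
n=8: ⌈(9·31)/239⌉ − ⌈(8·31)/239⌉ = ⌈279/239⌉ − ⌈248/239⌉ = 2 − 2 = 0
n=9: ⌈(10·31)/239⌉ − ⌈(9·31)/239⌉ = ⌈310/239⌉ − ⌈279/239⌉ = 2 − 2 = 0
n=10: ⌈(11·31)/239⌉ − ⌈(10·31)/239⌉ = ⌈341/239⌉ − ⌈310/239⌉ = 2 − 2 = 0
n=11: ⌈(12·31)/239⌉ − ⌈(11·31)/239⌉ = ⌈372/239⌉ − ⌈341/239⌉ = 2 − 2 = 0
n=12: ⌈(13·31)/239⌉ − ⌈(12·31)/239⌉ = ⌈403/239⌉ − ⌈372/239⌉ = 2 − 2 = 0
n=13: ⌈(14·31)/239⌉ − ⌈(13·31)/239⌉ = ⌈434/239⌉ − ⌈403/239⌉ = 2 − 2 = 0
n=14: ⌈(15·31)/239⌉ − ⌈(14·31)/239⌉ = ⌈465/239⌉ − ⌈434/239⌉ = 2 − 2 = 0
n=15: ⌈(16·31)/239⌉ − ⌈(15·31)/239⌉ = ⌈496/239⌉ − ⌈465/239⌉ = 3 − 2 = 1
n=16: ⌈(17·31)/239⌉ − ⌈(16·31)/239⌉ = ⌈527/239⌉ − ⌈496/239⌉ = 3 − 3 = 0
n=17: ⌈(18·31)/239⌉ − ⌈(17·31)/239⌉ = ⌈558/239⌉ − ⌈527/239⌉ = 3 − 3 = 0
n=18: ⌈(19·31)/239⌉ − ⌈(18·31)/239⌉ = ⌈589/239⌉ − ⌈558/239⌉ = 3 − 3 = 0
n=19: ⌈(20·31)/239⌉ − ⌈(19·31)/239⌉ = ⌈620/239⌉ − ⌈589/239⌉ = 3 − 3 = 0
n=20: ⌈(21·31)/239⌉ − ⌈(20·31)/239⌉ = ⌈651/239⌉ − ⌈620/239⌉ = 3 − 3 = 0
n=21: ⌈(22·31)/239⌉ − ⌈(21·31)/239⌉ = ⌈682/239⌉ − ⌈651/239⌉ = 3 − 3 = 0
n=22: ⌈(23·31)/239⌉ − ⌈(22·31)/239⌉ = ⌈713/239⌉ − ⌈682/239⌉ = 3 − 3 = 0
n=23: ⌈(24·31)/239⌉ − ⌈(23·31)/239⌉ = ⌈744/239⌉ − ⌈713/239⌉ = 4 − 3 = 1
n=24: ⌈(25·31)/239⌉ − ⌈(24·31)/239⌉ = ⌈775/239⌉ − ⌈744/239⌉ = 4 − 4 = 0
n=25: ⌈(26·31)/239⌉ − ⌈(25·31)/239⌉ = ⌈806/239⌉ − ⌈775/239⌉ = 4 − 4 = 0
n=26: ⌈(27·31)/239⌉ − ⌈(26·31)/239⌉ = ⌈837/239⌉ − ⌈806/239⌉ = 4 − 4 = 0
n=27: ⌈(28·31)/239⌉ − ⌈(27·31)/239⌉ = ⌈868/239⌉ − ⌈837/239⌉ = 4 − 4 = 0
n=28: ⌈(29·31)/239⌉ − ⌈(28·31)/239⌉ = ⌈899/239⌉ − ⌈868/239⌉ = 4 − 4 = 0
n=29: ⌈(30·31)/239⌉ − ⌈(29·31)/239⌉ = ⌈930/239⌉ − ⌈899/239⌉ = 4 − 4 = 0
n=30: ⌈(31·31)/239⌉ − ⌈(30·31)/239⌉ = ⌈961/239⌉ − ⌈930/239⌉ = 5 − 4 = 1
n=31: ⌈(32·31)/239⌉ − ⌈(31·31)/239⌉ = ⌈992/239⌉ − ⌈961/239⌉ = 5 − 5 = 0
n=32: ⌈(33·31)/239⌉ − ⌈(32·31)/239⌉ = ⌈1023/239⌉ − ⌈992/239⌉ = 5 − 5 = 0
n=33: ⌈(34·31)/239⌉ − ⌈(33·31)/239⌉ = ⌈1054/239⌉ − ⌈1023/239⌉ = 5 − 5 = 0
n=34: ⌈(35·31)/239⌉ − ⌈(34·31)/239⌉ = ⌈1085/239⌉ − ⌈1054/239⌉ = 5 − 5 = 0
n=35: ⌈(36·31)/239⌉ − ⌈(35·31)/239⌉ = ⌈1116/239⌉ − ⌈1085/239⌉ = 5 − 5 = 0
n=36: ⌈(37·31)/239⌉ − ⌈(36·31)/239⌉ = ⌈1147/239⌉ − ⌈1116/239⌉ = 5 − 5 = 0
n=37: ⌈(38·31)/239⌉ − ⌈(37·31)/239⌉ = ⌈1178/239⌉ − ⌈1147/239⌉ = 5 − 5 = 0
n=38: ⌈(39·31)/239⌉ − ⌈(38·31)/239⌉ = ⌈1209/239⌉ − ⌈1178/239⌉ = 6 − 5 = 1
n=39: ⌈(40·31)/239⌉ − ⌈(39·31)/239⌉ = ⌈1240/239⌉ − ⌈1209/239⌉ = 6 − 6 = 0
n=40: ⌈(41·31)/239⌉ − ⌈(40·31)/239⌉ = ⌈1271/239⌉ − ⌈1240/239⌉ = 6 − 6 = 0
n=41: ⌈(42·31)/239⌉ − ⌈(41·31)/239⌉ = ⌈1302/239⌉ − ⌈1271/239⌉ = 6 − 6 = 0
n=42: ⌈(43·31)/239⌉ − ⌈(42·31)/239⌉ = ⌈1333/239⌉ − ⌈1302/239⌉ = 6 − 6 = 0
n=43: ⌈(44·31)/239⌉ − ⌈(43·31)/239⌉ = ⌈1364/239⌉ − ⌈1333/239⌉ = 6 − 6 = 0
n=44: ⌈(45·31)/239⌉ − ⌈(44·31)/239⌉ = ⌈1395/239⌉ − ⌈1364/239⌉ = 6 − 6 = 0
n=45: ⌈(46·31)/239⌉ − ⌈(45·31)/239⌉ = ⌈1426/239⌉ − ⌈1395/239⌉ = 6 − 6 = 0
n=46: ⌈(47·31)/239⌉ − ⌈(46·31)/239⌉ = ⌈1457/239⌉ − ⌈1426/239⌉ = 7 − 6 = 1
n=47: ⌈(48·31)/239⌉ − ⌈(47·31)/239⌉ = ⌈1488/239⌉ − ⌈1457/239⌉ = 7 − 7 = 0
n=48: ⌈(49·31)/239⌉ − ⌈(48·31)/239⌉ = ⌈1519/239⌉ − ⌈1488/239⌉ = 7 − 7 = 0
n=49: ⌈(50·31)/239⌉ − ⌈(49·31)/239⌉ = ⌈1550/239⌉ − ⌈1519/239⌉ = 7 − 7 = 0
n=50: ⌈(51·31)/239⌉ − ⌈(50·31)/239⌉ = ⌈1581/239⌉ − ⌈1550/239⌉ = 7 − 7 = 0
n=51: ⌈(52·31)/239⌉ − ⌈(51·31)/239⌉ = ⌈1612/239⌉ − ⌈1581/239⌉ = 7 − 7 = 0
n=52: ⌈(53·31)/239⌉ − ⌈(52·31)/239⌉ = ⌈1643/239⌉ − ⌈1612/239⌉ = 7 − 7 = 0
n=53: ⌈(54·31)/239⌉ − ⌈(53·31)/239⌉ = ⌈1674/239⌉ − ⌈1643/239⌉ = 8 − 7 = 1
n=54: ⌈(55·31)/239⌉ − ⌈(54·31)/239⌉ = ⌈1705/239⌉ − ⌈1674/239⌉ = 8 − 8 = 0
n=55: ⌈(56·31)/239⌉ − ⌈(55·31)/239⌉ = ⌈1736/239⌉ − ⌈1705/239⌉ = 8 − 8 = 0
n=56: ⌈(57·31)/239⌉ − ⌈(56·31)/239⌉ = ⌈1767/239⌉ − ⌈1736/239⌉ = 8 − 8 = 0
n=57: ⌈(58·31)/239⌉ − ⌈(57·31)/239⌉ = ⌈1798/239⌉ − ⌈1767/239⌉ = 8 − 8 = 0
n=58: ⌈(59·31)/239⌉ − ⌈(58·31)/239⌉ = ⌈1829/239⌉ − ⌈1798/239⌉ = 8 − 8 = 0
n=59: ⌈(60·31)/239⌉ − ⌈(59·31)/239⌉ = ⌈1860/239⌉ − ⌈1829/239⌉ = 8 − 8 = 0
n=60: ⌈(61·31)/239⌉ − ⌈(60·31)/239⌉ = ⌈1891/239⌉ − ⌈1860/239⌉ = 8 − 8 = 0
n=61: ⌈(62·31)/239⌉ − ⌈(61·31)/239⌉ = ⌈1922/239⌉ − ⌈1891/239⌉ = 9 − 8 = 1
n=62: ⌈(63·31)/239⌉ − ⌈(62·31)/239⌉ = ⌈1953/239⌉ − ⌈1922/239⌉ = 9 − 9 = 0
n=63: ⌈(64·31)/239⌉ − ⌈(63·31)/239⌉ = ⌈1984/239⌉ − ⌈1953/239⌉ = 9 − 9 = 0
n=64: ⌈(65·31)/239⌉ − ⌈(64·31)/239⌉ = ⌈2015/239⌉ − ⌈1984/239⌉ = 9 − 9 = 0
n=65: ⌈(66·31)/239⌉ − ⌈(65·31)/239⌉ = ⌈2046/239⌉ − ⌈2015/239⌉ = 9 − 9 = 0
n=66: ⌈(67·31)/239⌉ − ⌈(66·31)/239⌉ = ⌈2077/239⌉ − ⌈2046/239⌉ = 9 − 9 = 0
n=67: ⌈(68·31)/239⌉ − ⌈(67·31)/239⌉ = ⌈2108/239⌉ − ⌈2077/239⌉ = 9 − 9 = 0
n=68: ⌈(69·31)/239⌉ − ⌈(68·31)/239⌉ = ⌈2139/239⌉ − ⌈2108/239⌉ = 9 − 9 = 0
n=69: ⌈(70·31)/239⌉ − ⌈(69·31)/239⌉ = ⌈2170/239⌉ − ⌈2139/239⌉ = 10 − 9 = 1
n=70: ⌈(71·31)/239⌉ − ⌈(70·31)/239⌉ = ⌈2201/239⌉ − ⌈2170/239⌉ = 10 − 10 = 0
n=71: ⌈(72·31)/239⌉ − ⌈(71·31)/239⌉ = ⌈2232/239⌉ − ⌈2201/239⌉ = 10 − 10 = 0
n=72: ⌈(73·31)/239⌉ − ⌈(72·31)/239⌉ = ⌈2263/239⌉ − ⌈2232/239⌉ = 10 − 10 = 0
n=73: ⌈(74·31)/239⌉ − ⌈(73·31)/239⌉ = ⌈2294/239⌉ − ⌈2263/239⌉ = 10 − 10 = 0
n=74: ⌈(75·31)/239⌉ − ⌈(74·31)/239⌉ = ⌈2325/239⌉ − ⌈2294/239⌉ = 10 − 10 = 0
n=75: ⌈(76·31)/239⌉ − ⌈(75·31)/239⌉ = ⌈2356/239⌉ − ⌈2325/239⌉ = 10 − 10 = 0
n=76: ⌈(77·31)/239⌉ − ⌈(76·31)/239⌉ = ⌈2387/239⌉ − ⌈2356/239⌉ = 10 − 10 = 0
n=77: ⌈(78·31)/239⌉ − ⌈(77·31)/239⌉ = ⌈2418/239⌉ − ⌈2387/239⌉ = 11 − 10 = 1
n=78: ⌈(79·31)/239⌉ − ⌈(78·31)/239⌉ = ⌈2449/239⌉ − ⌈2418/239⌉ = 11 − 11 = 0
n=79: ⌈(80·31)/239⌉ − ⌈(79·31)/239⌉ = ⌈2480/239⌉ − ⌈2449/239⌉ = 11 − 11 = 0
n=80: ⌈(81·31)/239⌉ − ⌈(80·31)/239⌉ = ⌈2511/239⌉ − ⌈2480/239⌉ = 11 − 11 = 0
n=81: ⌈(82·31)/239⌉ − ⌈(81·31)/239⌉ = ⌈2542/239⌉ − ⌈2511/239⌉ = 11 − 11 = 0
n=82: ⌈(83·31)/239⌉ − ⌈(82·31)/239⌉ = ⌈2573/239⌉ − ⌈2542/239⌉ = 11 − 11 = 0
n=83: ⌈(84·31)/239⌉ − ⌈(83·31)/239⌉ = ⌈2604/239⌉ − ⌈2573/239⌉ = 11 − 11 = 0
n=84: ⌈(85·31)/239⌉ − ⌈(84·31)/239⌉ = ⌈2635/239⌉ − ⌈2604/239⌉ = 12 − 11 = 1
n=85: ⌈(86·31)/239⌉ − ⌈(85·31)/239⌉ = ⌈2666/239⌉ − ⌈2635/239⌉ = 12 − 12 = 0
n=86: ⌈(87·31)/239⌉ − ⌈(86·31)/239⌉ = ⌈2697/239⌉ − ⌈2666/239⌉ = 12 − 12 = 0
n=87: ⌈(88·31)/239⌉ − ⌈(87·31)/239⌉ = ⌈2728/239⌉ − ⌈2697/239⌉ = 12 − 12 = 0

1000000100000001000000010000001000000010000000100000010000000100000001000000010000001000


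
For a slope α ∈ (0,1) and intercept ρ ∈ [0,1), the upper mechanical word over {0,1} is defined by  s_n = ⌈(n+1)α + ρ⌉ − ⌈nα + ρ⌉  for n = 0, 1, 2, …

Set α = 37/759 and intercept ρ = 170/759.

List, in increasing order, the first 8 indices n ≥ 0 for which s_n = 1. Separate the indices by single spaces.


n=0: ⌈207/759⌉−⌈170/759⌉ = 1−1 = 0
n=1: ⌈244/759⌉−⌈207/759⌉ = 1−1 = 0
  …
n=15: ⌈762/759⌉−⌈725/759⌉ = 2−1 = 1  ← one
n=16: ⌈799/759⌉−⌈762/759⌉ = 2−2 = 0
n=17: ⌈836/759⌉−⌈799/759⌉ = 2−2 = 0
  …
n=36: ⌈1539/759⌉−⌈1502/759⌉ = 3−2 = 1  ← one
n=37: ⌈1576/759⌉−⌈1539/759⌉ = 3−3 = 0
n=38: ⌈1613/759⌉−⌈1576/759⌉ = 3−3 = 0
  …
n=56: ⌈2279/759⌉−⌈2242/759⌉ = 4−3 = 1  ← one
n=57: ⌈2316/759⌉−⌈2279/759⌉ = 4−4 = 0
n=58: ⌈2353/759⌉−⌈2316/759⌉ = 4−4 = 0
  …
n=77: ⌈3056/759⌉−⌈3019/759⌉ = 5−4 = 1  ← one
n=78: ⌈3093/759⌉−⌈3056/759⌉ = 5−5 = 0
n=79: ⌈3130/759⌉−⌈3093/759⌉ = 5−5 = 0
  …
n=97: ⌈3796/759⌉−⌈3759/759⌉ = 6−5 = 1  ← one
n=98: ⌈3833/759⌉−⌈3796/759⌉ = 6−6 = 0
n=99: ⌈3870/759⌉−⌈3833/759⌉ = 6−6 = 0
  …
n=118: ⌈4573/759⌉−⌈4536/759⌉ = 7−6 = 1  ← one
n=119: ⌈4610/759⌉−⌈4573/759⌉ = 7−7 = 0
n=120: ⌈4647/759⌉−⌈4610/759⌉ = 7−7 = 0
  …
n=139: ⌈5350/759⌉−⌈5313/759⌉ = 8−7 = 1  ← one
n=140: ⌈5387/759⌉−⌈5350/759⌉ = 8−8 = 0
n=141: ⌈5424/759⌉−⌈5387/759⌉ = 8−8 = 0
  …
n=159: ⌈6090/759⌉−⌈6053/759⌉ = 9−8 = 1  ← one
positions of the first 8 ones: 15 36 56 77 97 118 139 159

15 36 56 77 97 118 139 159


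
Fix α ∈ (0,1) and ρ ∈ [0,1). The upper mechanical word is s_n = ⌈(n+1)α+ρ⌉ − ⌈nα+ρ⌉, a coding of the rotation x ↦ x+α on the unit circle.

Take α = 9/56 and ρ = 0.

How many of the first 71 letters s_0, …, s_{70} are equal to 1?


12

#1s = Σ_{n=0}^{70} s_n = Σ_{n=0}^{70} (⌈(n+1)α+ρ⌉ − ⌈nα+ρ⌉)
the sum telescopes: every ⌈nα+ρ⌉ with 0 < n < 71 appears once with + and once with −, leaving ⌈71α+ρ⌉ − ⌈0·α+ρ⌉
71α + ρ = (71·9) / 56 = 639/56
ρ = 0/56
⌈639/56⌉ = 12,  ⌈0/56⌉ = 0
#1s = 12 − 0 = 12


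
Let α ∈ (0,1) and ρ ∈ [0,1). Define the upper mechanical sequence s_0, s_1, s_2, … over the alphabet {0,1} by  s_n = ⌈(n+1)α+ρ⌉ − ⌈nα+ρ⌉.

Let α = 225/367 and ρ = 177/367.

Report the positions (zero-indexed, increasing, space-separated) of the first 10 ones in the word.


n=0: ⌈402/367⌉−⌈177/367⌉ = 2−1 = 1  ← one
n=1: ⌈627/367⌉−⌈402/367⌉ = 2−2 = 0
n=2: ⌈852/367⌉−⌈627/367⌉ = 3−2 = 1  ← one
n=3: ⌈1077/367⌉−⌈852/367⌉ = 3−3 = 0
n=4: ⌈1302/367⌉−⌈1077/367⌉ = 4−3 = 1  ← one
n=5: ⌈1527/367⌉−⌈1302/367⌉ = 5−4 = 1  ← one
n=6: ⌈1752/367⌉−⌈1527/367⌉ = 5−5 = 0
n=7: ⌈1977/367⌉−⌈1752/367⌉ = 6−5 = 1  ← one
n=8: ⌈2202/367⌉−⌈1977/367⌉ = 6−6 = 0
n=9: ⌈2427/367⌉−⌈2202/367⌉ = 7−6 = 1  ← one
n=10: ⌈2652/367⌉−⌈2427/367⌉ = 8−7 = 1  ← one
n=11: ⌈2877/367⌉−⌈2652/367⌉ = 8−8 = 0
n=12: ⌈3102/367⌉−⌈2877/367⌉ = 9−8 = 1  ← one
n=13: ⌈3327/367⌉−⌈3102/367⌉ = 10−9 = 1  ← one
n=14: ⌈3552/367⌉−⌈3327/367⌉ = 10−10 = 0
n=15: ⌈3777/367⌉−⌈3552/367⌉ = 11−10 = 1  ← one
positions of the first 10 ones: 0 2 4 5 7 9 10 12 13 15

0 2 4 5 7 9 10 12 13 15


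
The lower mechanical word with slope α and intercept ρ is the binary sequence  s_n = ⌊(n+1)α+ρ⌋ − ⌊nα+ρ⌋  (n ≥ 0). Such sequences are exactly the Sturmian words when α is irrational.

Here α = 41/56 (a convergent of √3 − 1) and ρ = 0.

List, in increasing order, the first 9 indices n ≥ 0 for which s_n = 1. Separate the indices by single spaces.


n=0: ⌊41/56⌋−⌊0/56⌋ = 0−0 = 0
n=1: ⌊82/56⌋−⌊41/56⌋ = 1−0 = 1  ← one
n=2: ⌊123/56⌋−⌊82/56⌋ = 2−1 = 1  ← one
n=3: ⌊164/56⌋−⌊123/56⌋ = 2−2 = 0
n=4: ⌊205/56⌋−⌊164/56⌋ = 3−2 = 1  ← one
n=5: ⌊246/56⌋−⌊205/56⌋ = 4−3 = 1  ← one
n=6: ⌊287/56⌋−⌊246/56⌋ = 5−4 = 1  ← one
n=7: ⌊328/56⌋−⌊287/56⌋ = 5−5 = 0
n=8: ⌊369/56⌋−⌊328/56⌋ = 6−5 = 1  ← one
n=9: ⌊410/56⌋−⌊369/56⌋ = 7−6 = 1  ← one
n=10: ⌊451/56⌋−⌊410/56⌋ = 8−7 = 1  ← one
n=11: ⌊492/56⌋−⌊451/56⌋ = 8−8 = 0
n=12: ⌊533/56⌋−⌊492/56⌋ = 9−8 = 1  ← one
positions of the first 9 ones: 1 2 4 5 6 8 9 10 12

1 2 4 5 6 8 9 10 12


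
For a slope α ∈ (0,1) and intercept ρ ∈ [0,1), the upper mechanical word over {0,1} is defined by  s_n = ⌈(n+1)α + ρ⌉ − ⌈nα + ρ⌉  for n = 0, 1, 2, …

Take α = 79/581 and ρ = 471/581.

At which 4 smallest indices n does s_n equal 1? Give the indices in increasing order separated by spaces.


n=0: ⌈550/581⌉−⌈471/581⌉ = 1−1 = 0
n=1: ⌈629/581⌉−⌈550/581⌉ = 2−1 = 1  ← one
n=2: ⌈708/581⌉−⌈629/581⌉ = 2−2 = 0
n=3: ⌈787/581⌉−⌈708/581⌉ = 2−2 = 0
n=4: ⌈866/581⌉−⌈787/581⌉ = 2−2 = 0
n=5: ⌈945/581⌉−⌈866/581⌉ = 2−2 = 0
n=6: ⌈1024/581⌉−⌈945/581⌉ = 2−2 = 0
n=7: ⌈1103/581⌉−⌈1024/581⌉ = 2−2 = 0
n=8: ⌈1182/581⌉−⌈1103/581⌉ = 3−2 = 1  ← one
n=9: ⌈1261/581⌉−⌈1182/581⌉ = 3−3 = 0
n=10: ⌈1340/581⌉−⌈1261/581⌉ = 3−3 = 0
n=11: ⌈1419/581⌉−⌈1340/581⌉ = 3−3 = 0
n=12: ⌈1498/581⌉−⌈1419/581⌉ = 3−3 = 0
n=13: ⌈1577/581⌉−⌈1498/581⌉ = 3−3 = 0
n=14: ⌈1656/581⌉−⌈1577/581⌉ = 3−3 = 0
n=15: ⌈1735/581⌉−⌈1656/581⌉ = 3−3 = 0
n=16: ⌈1814/581⌉−⌈1735/581⌉ = 4−3 = 1  ← one
n=17: ⌈1893/581⌉−⌈1814/581⌉ = 4−4 = 0
n=18: ⌈1972/581⌉−⌈1893/581⌉ = 4−4 = 0
n=19: ⌈2051/581⌉−⌈1972/581⌉ = 4−4 = 0
n=20: ⌈2130/581⌉−⌈2051/581⌉ = 4−4 = 0
n=21: ⌈2209/581⌉−⌈2130/581⌉ = 4−4 = 0
n=22: ⌈2288/581⌉−⌈2209/581⌉ = 4−4 = 0
n=23: ⌈2367/581⌉−⌈2288/581⌉ = 5−4 = 1  ← one
positions of the first 4 ones: 1 8 16 23

1 8 16 23


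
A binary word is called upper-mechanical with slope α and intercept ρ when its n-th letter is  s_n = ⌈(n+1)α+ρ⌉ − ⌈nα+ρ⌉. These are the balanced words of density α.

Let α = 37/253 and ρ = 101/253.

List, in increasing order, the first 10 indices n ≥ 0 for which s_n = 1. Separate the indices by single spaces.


4 10 17 24 31 38 45 51 58 65

n=0: ⌈138/253⌉−⌈101/253⌉ = 1−1 = 0
n=1: ⌈175/253⌉−⌈138/253⌉ = 1−1 = 0
  …
n=4: ⌈286/253⌉−⌈249/253⌉ = 2−1 = 1  ← one
n=5: ⌈323/253⌉−⌈286/253⌉ = 2−2 = 0
n=6: ⌈360/253⌉−⌈323/253⌉ = 2−2 = 0
  …
n=10: ⌈508/253⌉−⌈471/253⌉ = 3−2 = 1  ← one
n=11: ⌈545/253⌉−⌈508/253⌉ = 3−3 = 0
n=12: ⌈582/253⌉−⌈545/253⌉ = 3−3 = 0
  …
n=17: ⌈767/253⌉−⌈730/253⌉ = 4−3 = 1  ← one
n=18: ⌈804/253⌉−⌈767/253⌉ = 4−4 = 0
n=19: ⌈841/253⌉−⌈804/253⌉ = 4−4 = 0
  …
n=24: ⌈1026/253⌉−⌈989/253⌉ = 5−4 = 1  ← one
n=25: ⌈1063/253⌉−⌈1026/253⌉ = 5−5 = 0
n=26: ⌈1100/253⌉−⌈1063/253⌉ = 5−5 = 0
  …
n=31: ⌈1285/253⌉−⌈1248/253⌉ = 6−5 = 1  ← one
n=32: ⌈1322/253⌉−⌈1285/253⌉ = 6−6 = 0
n=33: ⌈1359/253⌉−⌈1322/253⌉ = 6−6 = 0
  …
n=38: ⌈1544/253⌉−⌈1507/253⌉ = 7−6 = 1  ← one
n=39: ⌈1581/253⌉−⌈1544/253⌉ = 7−7 = 0
n=40: ⌈1618/253⌉−⌈1581/253⌉ = 7−7 = 0
  …
n=45: ⌈1803/253⌉−⌈1766/253⌉ = 8−7 = 1  ← one
n=46: ⌈1840/253⌉−⌈1803/253⌉ = 8−8 = 0
n=47: ⌈1877/253⌉−⌈1840/253⌉ = 8−8 = 0
  …
n=51: ⌈2025/253⌉−⌈1988/253⌉ = 9−8 = 1  ← one
n=52: ⌈2062/253⌉−⌈2025/253⌉ = 9−9 = 0
n=53: ⌈2099/253⌉−⌈2062/253⌉ = 9−9 = 0
  …
n=58: ⌈2284/253⌉−⌈2247/253⌉ = 10−9 = 1  ← one
n=59: ⌈2321/253⌉−⌈2284/253⌉ = 10−10 = 0
n=60: ⌈2358/253⌉−⌈2321/253⌉ = 10−10 = 0
  …
n=65: ⌈2543/253⌉−⌈2506/253⌉ = 11−10 = 1  ← one
positions of the first 10 ones: 4 10 17 24 31 38 45 51 58 65


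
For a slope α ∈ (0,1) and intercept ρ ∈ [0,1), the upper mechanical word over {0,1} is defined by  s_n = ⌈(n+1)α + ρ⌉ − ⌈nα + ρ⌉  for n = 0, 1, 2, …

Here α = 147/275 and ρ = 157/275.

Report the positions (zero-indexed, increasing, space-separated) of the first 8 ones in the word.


n=0: ⌈304/275⌉−⌈157/275⌉ = 2−1 = 1  ← one
n=1: ⌈451/275⌉−⌈304/275⌉ = 2−2 = 0
n=2: ⌈598/275⌉−⌈451/275⌉ = 3−2 = 1  ← one
n=3: ⌈745/275⌉−⌈598/275⌉ = 3−3 = 0
n=4: ⌈892/275⌉−⌈745/275⌉ = 4−3 = 1  ← one
n=5: ⌈1039/275⌉−⌈892/275⌉ = 4−4 = 0
n=6: ⌈1186/275⌉−⌈1039/275⌉ = 5−4 = 1  ← one
n=7: ⌈1333/275⌉−⌈1186/275⌉ = 5−5 = 0
n=8: ⌈1480/275⌉−⌈1333/275⌉ = 6−5 = 1  ← one
n=9: ⌈1627/275⌉−⌈1480/275⌉ = 6−6 = 0
n=10: ⌈1774/275⌉−⌈1627/275⌉ = 7−6 = 1  ← one
n=11: ⌈1921/275⌉−⌈1774/275⌉ = 7−7 = 0
n=12: ⌈2068/275⌉−⌈1921/275⌉ = 8−7 = 1  ← one
n=13: ⌈2215/275⌉−⌈2068/275⌉ = 9−8 = 1  ← one
positions of the first 8 ones: 0 2 4 6 8 10 12 13

0 2 4 6 8 10 12 13


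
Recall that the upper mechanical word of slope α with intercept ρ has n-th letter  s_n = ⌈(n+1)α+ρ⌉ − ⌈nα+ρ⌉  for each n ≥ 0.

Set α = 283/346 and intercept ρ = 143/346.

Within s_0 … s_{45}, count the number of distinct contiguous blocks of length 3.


4

t_n = ⌈(n·283+143)/346⌉ for n = 0 … 46:
  n=0…9: ⌈143/346⌉=1 ⌈426/346⌉=2 ⌈709/346⌉=3 ⌈992/346⌉=3 ⌈1275/346⌉=4 ⌈1558/346⌉=5 ⌈1841/346⌉=6 ⌈2124/346⌉=7 ⌈2407/346⌉=7 ⌈2690/346⌉=8
  n=10…19: ⌈2973/346⌉=9 ⌈3256/346⌉=10 ⌈3539/346⌉=11 ⌈3822/346⌉=12 ⌈4105/346⌉=12 ⌈4388/346⌉=13 ⌈4671/346⌉=14 ⌈4954/346⌉=15 ⌈5237/346⌉=16 ⌈5520/346⌉=16
  n=20…29: ⌈5803/346⌉=17 ⌈6086/346⌉=18 ⌈6369/346⌉=19 ⌈6652/346⌉=20 ⌈6935/346⌉=21 ⌈7218/346⌉=21 ⌈7501/346⌉=22 ⌈7784/346⌉=23 ⌈8067/346⌉=24 ⌈8350/346⌉=25
  n=30…39: ⌈8633/346⌉=25 ⌈8916/346⌉=26 ⌈9199/346⌉=27 ⌈9482/346⌉=28 ⌈9765/346⌉=29 ⌈10048/346⌉=30 ⌈10331/346⌉=30 ⌈10614/346⌉=31 ⌈10897/346⌉=32 ⌈11180/346⌉=33
  n=40…46: ⌈11463/346⌉=34 ⌈11746/346⌉=34 ⌈12029/346⌉=35 ⌈12312/346⌉=36 ⌈12595/346⌉=37 ⌈12878/346⌉=38 ⌈13161/346⌉=39
s_n = t_(n+1) − t_n for n = 0 … 45 gives
prefix = 1101111011111011110111110111101111101111011111
slide a length-3 window over [0..2] … [43..45] (44 windows); first occurrence of each distinct factor:
  [  0..  2] 110
  [  1..  3] 101
  [  2..  4] 011
  [  3..  5] 111
  (the other 40 windows repeat one of these)
distinct factors: {011, 101, 110, 111}
count = 4  (Sturmian bound for length 3 is 4)


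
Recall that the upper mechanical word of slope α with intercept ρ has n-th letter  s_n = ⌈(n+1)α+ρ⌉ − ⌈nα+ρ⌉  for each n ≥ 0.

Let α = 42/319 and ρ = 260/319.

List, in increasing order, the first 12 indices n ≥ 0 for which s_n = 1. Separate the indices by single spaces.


n=0: ⌈302/319⌉−⌈260/319⌉ = 1−1 = 0
n=1: ⌈344/319⌉−⌈302/319⌉ = 2−1 = 1  ← one
n=2: ⌈386/319⌉−⌈344/319⌉ = 2−2 = 0
n=3: ⌈428/319⌉−⌈386/319⌉ = 2−2 = 0
  …
n=9: ⌈680/319⌉−⌈638/319⌉ = 3−2 = 1  ← one
n=10: ⌈722/319⌉−⌈680/319⌉ = 3−3 = 0
n=11: ⌈764/319⌉−⌈722/319⌉ = 3−3 = 0
  …
n=16: ⌈974/319⌉−⌈932/319⌉ = 4−3 = 1  ← one
n=17: ⌈1016/319⌉−⌈974/319⌉ = 4−4 = 0
n=18: ⌈1058/319⌉−⌈1016/319⌉ = 4−4 = 0
  …
n=24: ⌈1310/319⌉−⌈1268/319⌉ = 5−4 = 1  ← one
n=25: ⌈1352/319⌉−⌈1310/319⌉ = 5−5 = 0
n=26: ⌈1394/319⌉−⌈1352/319⌉ = 5−5 = 0
  …
n=31: ⌈1604/319⌉−⌈1562/319⌉ = 6−5 = 1  ← one
n=32: ⌈1646/319⌉−⌈1604/319⌉ = 6−6 = 0
n=33: ⌈1688/319⌉−⌈1646/319⌉ = 6−6 = 0
  …
n=39: ⌈1940/319⌉−⌈1898/319⌉ = 7−6 = 1  ← one
n=40: ⌈1982/319⌉−⌈1940/319⌉ = 7−7 = 0
n=41: ⌈2024/319⌉−⌈1982/319⌉ = 7−7 = 0
  …
n=46: ⌈2234/319⌉−⌈2192/319⌉ = 8−7 = 1  ← one
n=47: ⌈2276/319⌉−⌈2234/319⌉ = 8−8 = 0
n=48: ⌈2318/319⌉−⌈2276/319⌉ = 8−8 = 0
  …
n=54: ⌈2570/319⌉−⌈2528/319⌉ = 9−8 = 1  ← one
n=55: ⌈2612/319⌉−⌈2570/319⌉ = 9−9 = 0
n=56: ⌈2654/319⌉−⌈2612/319⌉ = 9−9 = 0
  …
n=62: ⌈2906/319⌉−⌈2864/319⌉ = 10−9 = 1  ← one
n=63: ⌈2948/319⌉−⌈2906/319⌉ = 10−10 = 0
n=64: ⌈2990/319⌉−⌈2948/319⌉ = 10−10 = 0
  …
n=69: ⌈3200/319⌉−⌈3158/319⌉ = 11−10 = 1  ← one
n=70: ⌈3242/319⌉−⌈3200/319⌉ = 11−11 = 0
n=71: ⌈3284/319⌉−⌈3242/319⌉ = 11−11 = 0
  …
n=77: ⌈3536/319⌉−⌈3494/319⌉ = 12−11 = 1  ← one
n=78: ⌈3578/319⌉−⌈3536/319⌉ = 12−12 = 0
n=79: ⌈3620/319⌉−⌈3578/319⌉ = 12−12 = 0
  …
n=84: ⌈3830/319⌉−⌈3788/319⌉ = 13−12 = 1  ← one
positions of the first 12 ones: 1 9 16 24 31 39 46 54 62 69 77 84

1 9 16 24 31 39 46 54 62 69 77 84


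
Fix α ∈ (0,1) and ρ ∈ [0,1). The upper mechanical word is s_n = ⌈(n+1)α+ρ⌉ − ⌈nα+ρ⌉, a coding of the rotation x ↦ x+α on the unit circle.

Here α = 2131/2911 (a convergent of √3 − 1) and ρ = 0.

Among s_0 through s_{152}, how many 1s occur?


#1s = Σ_{n=0}^{152} s_n = Σ_{n=0}^{152} (⌈(n+1)α+ρ⌉ − ⌈nα+ρ⌉)
the sum telescopes: every ⌈nα+ρ⌉ with 0 < n < 153 appears once with + and once with −, leaving ⌈153α+ρ⌉ − ⌈0·α+ρ⌉
153α + ρ = (153·2131) / 2911 = 326043/2911
ρ = 0/2911
⌈326043/2911⌉ = 113,  ⌈0/2911⌉ = 0
#1s = 113 − 0 = 113

113


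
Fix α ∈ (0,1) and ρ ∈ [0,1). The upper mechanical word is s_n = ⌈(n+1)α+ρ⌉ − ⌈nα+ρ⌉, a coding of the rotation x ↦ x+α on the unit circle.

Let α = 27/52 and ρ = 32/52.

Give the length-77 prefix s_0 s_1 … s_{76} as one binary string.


n=0: ⌈(1·27+32)/52⌉ − ⌈(0·27+32)/52⌉ = ⌈59/52⌉ − ⌈32/52⌉ = 2 − 1 = 1
n=1: ⌈(2·27+32)/52⌉ − ⌈(1·27+32)/52⌉ = ⌈86/52⌉ − ⌈59/52⌉ = 2 − 2 = 0
n=2: ⌈(3·27+32)/52⌉ − ⌈(2·27+32)/52⌉ = ⌈113/52⌉ − ⌈86/52⌉ = 3 − 2 = 1
n=3: ⌈(4·27+32)/52⌉ − ⌈(3·27+32)/52⌉ = ⌈140/52⌉ − ⌈113/52⌉ = 3 − 3 = 0
n=4: ⌈(5·27+32)/52⌉ − ⌈(4·27+32)/52⌉ = ⌈167/52⌉ − ⌈140/52⌉ = 4 − 3 = 1
n=5: ⌈(6·27+32)/52⌉ − ⌈(5·27+32)/52⌉ = ⌈194/52⌉ − ⌈167/52⌉ = 4 − 4 = 0
n=6: ⌈(7·27+32)/52⌉ − ⌈(6·27+32)/52⌉ = ⌈221/52⌉ − ⌈194/52⌉ = 5 − 4 = 1
n=7: ⌈(8·27+32)/52⌉ − ⌈(7·27+32)/52⌉ = ⌈248/52⌉ − ⌈221/52⌉ = 5 − 5 = 0
n=8: ⌈(9·27+32)/52⌉ − ⌈(8·27+32)/52⌉ = ⌈275/52⌉ − ⌈248/52⌉ = 6 − 5 = 1
n=9: ⌈(10·27+32)/52⌉ − ⌈(9·27+32)/52⌉ = ⌈302/52⌉ − ⌈275/52⌉ = 6 − 6 = 0
n=10: ⌈(11·27+32)/52⌉ − ⌈(10·27+32)/52⌉ = ⌈329/52⌉ − ⌈302/52⌉ = 7 − 6 = 1
n=11: ⌈(12·27+32)/52⌉ − ⌈(11·27+32)/52⌉ = ⌈356/52⌉ − ⌈329/52⌉ = 7 − 7 = 0
n=12: ⌈(13·27+32)/52⌉ − ⌈(12·27+32)/52⌉ = ⌈383/52⌉ − ⌈356/52⌉ = 8 − 7 = 1
n=13: ⌈(14·27+32)/52⌉ − ⌈(13·27+32)/52⌉ = ⌈410/52⌉ − ⌈383/52⌉ = 8 − 8 = 0
n=14: ⌈(15·27+32)/52⌉ − ⌈(14·27+32)/52⌉ = ⌈437/52⌉ − ⌈410/52⌉ = 9 − 8 = 1
n=15: ⌈(16·27+32)/52⌉ − ⌈(15·27+32)/52⌉ = ⌈464/52⌉ − ⌈437/52⌉ = 9 − 9 = 0
n=16: ⌈(17·27+32)/52⌉ − ⌈(16·27+32)/52⌉ = ⌈491/52⌉ − ⌈464/52⌉ = 10 − 9 = 1
n=17: ⌈(18·27+32)/52⌉ − ⌈(17·27+32)/52⌉ = ⌈518/52⌉ − ⌈491/52⌉ = 10 − 10 = 0
n=18: ⌈(19·27+32)/52⌉ − ⌈(18·27+32)/52⌉ = ⌈545/52⌉ − ⌈518/52⌉ = 11 − 10 = 1
n=19: ⌈(20·27+32)/52⌉ − ⌈(19·27+32)/52⌉ = ⌈572/52⌉ − ⌈545/52⌉ = 11 − 11 = 0
n=20: ⌈(21·27+32)/52⌉ − ⌈(20·27+32)/52⌉ = ⌈599/52⌉ − ⌈572/52⌉ = 12 − 11 = 1
n=21: ⌈(22·27+32)/52⌉ − ⌈(21·27+32)/52⌉ = ⌈626/52⌉ − ⌈599/52⌉ = 13 − 12 = 1
n=22: ⌈(23·27+32)/52⌉ − ⌈(22·27+32)/52⌉ = ⌈653/52⌉ − ⌈626/52⌉ = 13 − 13 = 0
n=23: ⌈(24·27+32)/52⌉ − ⌈(23·27+32)/52⌉ = ⌈680/52⌉ − ⌈653/52⌉ = 14 − 13 = 1
n=24: ⌈(25·27+32)/52⌉ − ⌈(24·27+32)/52⌉ = ⌈707/52⌉ − ⌈680/52⌉ = 14 − 14 = 0
n=25: ⌈(26·27+32)/52⌉ − ⌈(25·27+32)/52⌉ = ⌈734/52⌉ − ⌈707/52⌉ = 15 − 14 = 1
n=26: ⌈(27·27+32)/52⌉ − ⌈(26·27+32)/52⌉ = ⌈761/52⌉ − ⌈734/52⌉ = 15 − 15 = 0
n=27: ⌈(28·27+32)/52⌉ − ⌈(27·27+32)/52⌉ = ⌈788/52⌉ − ⌈761/52⌉ = 16 − 15 = 1
n=28: ⌈(29·27+32)/52⌉ − ⌈(28·27+32)/52⌉ = ⌈815/52⌉ − ⌈788/52⌉ = 16 − 16 = 0
n=29: ⌈(30·27+32)/52⌉ − ⌈(29·27+32)/52⌉ = ⌈842/52⌉ − ⌈815/52⌉ = 17 − 16 = 1
n=30: ⌈(31·27+32)/52⌉ − ⌈(30·27+32)/52⌉ = ⌈869/52⌉ − ⌈842/52⌉ = 17 − 17 = 0
n=31: ⌈(32·27+32)/52⌉ − ⌈(31·27+32)/52⌉ = ⌈896/52⌉ − ⌈869/52⌉ = 18 − 17 = 1
n=32: ⌈(33·27+32)/52⌉ − ⌈(32·27+32)/52⌉ = ⌈923/52⌉ − ⌈896/52⌉ = 18 − 18 = 0
n=33: ⌈(34·27+32)/52⌉ − ⌈(33·27+32)/52⌉ = ⌈950/52⌉ − ⌈923/52⌉ = 19 − 18 = 1
n=34: ⌈(35·27+32)/52⌉ − ⌈(34·27+32)/52⌉ = ⌈977/52⌉ − ⌈950/52⌉ = 19 − 19 = 0
n=35: ⌈(36·27+32)/52⌉ − ⌈(35·27+32)/52⌉ = ⌈1004/52⌉ − ⌈977/52⌉ = 20 − 19 = 1
n=36: ⌈(37·27+32)/52⌉ − ⌈(36·27+32)/52⌉ = ⌈1031/52⌉ − ⌈1004/52⌉ = 20 − 20 = 0
n=37: ⌈(38·27+32)/52⌉ − ⌈(37·27+32)/52⌉ = ⌈1058/52⌉ − ⌈1031/52⌉ = 21 − 20 = 1
n=38: ⌈(39·27+32)/52⌉ − ⌈(38·27+32)/52⌉ = ⌈1085/52⌉ − ⌈1058/52⌉ = 21 − 21 = 0
n=39: ⌈(40·27+32)/52⌉ − ⌈(39·27+32)/52⌉ = ⌈1112/52⌉ − ⌈1085/52⌉ = 22 − 21 = 1
n=40: ⌈(41·27+32)/52⌉ − ⌈(40·27+32)/52⌉ = ⌈1139/52⌉ − ⌈1112/52⌉ = 22 − 22 = 0
n=41: ⌈(42·27+32)/52⌉ − ⌈(41·27+32)/52⌉ = ⌈1166/52⌉ − ⌈1139/52⌉ = 23 − 22 = 1
n=42: ⌈(43·27+32)/52⌉ − ⌈(42·27+32)/52⌉ = ⌈1193/52⌉ − ⌈1166/52⌉ = 23 − 23 = 0
n=43: ⌈(44·27+32)/52⌉ − ⌈(43·27+32)/52⌉ = ⌈1220/52⌉ − ⌈1193/52⌉ = 24 − 23 = 1
n=44: ⌈(45·27+32)/52⌉ − ⌈(44·27+32)/52⌉ = ⌈1247/52⌉ − ⌈1220/52⌉ = 24 − 24 = 0
n=45: ⌈(46·27+32)/52⌉ − ⌈(45·27+32)/52⌉ = ⌈1274/52⌉ − ⌈1247/52⌉ = 25 − 24 = 1
n=46: ⌈(47·27+32)/52⌉ − ⌈(46·27+32)/52⌉ = ⌈1301/52⌉ − ⌈1274/52⌉ = 26 − 25 = 1
n=47: ⌈(48·27+32)/52⌉ − ⌈(47·27+32)/52⌉ = ⌈1328/52⌉ − ⌈1301/52⌉ = 26 − 26 = 0
n=48: ⌈(49·27+32)/52⌉ − ⌈(48·27+32)/52⌉ = ⌈1355/52⌉ − ⌈1328/52⌉ = 27 − 26 = 1
n=49: ⌈(50·27+32)/52⌉ − ⌈(49·27+32)/52⌉ = ⌈1382/52⌉ − ⌈1355/52⌉ = 27 − 27 = 0
n=50: ⌈(51·27+32)/52⌉ − ⌈(50·27+32)/52⌉ = ⌈1409/52⌉ − ⌈1382/52⌉ = 28 − 27 = 1
n=51: ⌈(52·27+32)/52⌉ − ⌈(51·27+32)/52⌉ = ⌈1436/52⌉ − ⌈1409/52⌉ = 28 − 28 = 0
n=52: ⌈(53·27+32)/52⌉ − ⌈(52·27+32)/52⌉ = ⌈1463/52⌉ − ⌈1436/52⌉ = 29 − 28 = 1
n=53: ⌈(54·27+32)/52⌉ − ⌈(53·27+32)/52⌉ = ⌈1490/52⌉ − ⌈1463/52⌉ = 29 − 29 = 0
n=54: ⌈(55·27+32)/52⌉ − ⌈(54·27+32)/52⌉ = ⌈1517/52⌉ − ⌈1490/52⌉ = 30 − 29 = 1
n=55: ⌈(56·27+32)/52⌉ − ⌈(55·27+32)/52⌉ = ⌈1544/52⌉ − ⌈1517/52⌉ = 30 − 30 = 0
n=56: ⌈(57·27+32)/52⌉ − ⌈(56·27+32)/52⌉ = ⌈1571/52⌉ − ⌈1544/52⌉ = 31 − 30 = 1
n=57: ⌈(58·27+32)/52⌉ − ⌈(57·27+32)/52⌉ = ⌈1598/52⌉ − ⌈1571/52⌉ = 31 − 31 = 0
n=58: ⌈(59·27+32)/52⌉ − ⌈(58·27+32)/52⌉ = ⌈1625/52⌉ − ⌈1598/52⌉ = 32 − 31 = 1
n=59: ⌈(60·27+32)/52⌉ − ⌈(59·27+32)/52⌉ = ⌈1652/52⌉ − ⌈1625/52⌉ = 32 − 32 = 0
n=60: ⌈(61·27+32)/52⌉ − ⌈(60·27+32)/52⌉ = ⌈1679/52⌉ − ⌈1652/52⌉ = 33 − 32 = 1
n=61: ⌈(62·27+32)/52⌉ − ⌈(61·27+32)/52⌉ = ⌈1706/52⌉ − ⌈1679/52⌉ = 33 − 33 = 0
n=62: ⌈(63·27+32)/52⌉ − ⌈(62·27+32)/52⌉ = ⌈1733/52⌉ − ⌈1706/52⌉ = 34 − 33 = 1
n=63: ⌈(64·27+32)/52⌉ − ⌈(63·27+32)/52⌉ = ⌈1760/52⌉ − ⌈1733/52⌉ = 34 − 34 = 0
n=64: ⌈(65·27+32)/52⌉ − ⌈(64·27+32)/52⌉ = ⌈1787/52⌉ − ⌈1760/52⌉ = 35 − 34 = 1
n=65: ⌈(66·27+32)/52⌉ − ⌈(65·27+32)/52⌉ = ⌈1814/52⌉ − ⌈1787/52⌉ = 35 − 35 = 0
n=66: ⌈(67·27+32)/52⌉ − ⌈(66·27+32)/52⌉ = ⌈1841/52⌉ − ⌈1814/52⌉ = 36 − 35 = 1
n=67: ⌈(68·27+32)/52⌉ − ⌈(67·27+32)/52⌉ = ⌈1868/52⌉ − ⌈1841/52⌉ = 36 − 36 = 0
n=68: ⌈(69·27+32)/52⌉ − ⌈(68·27+32)/52⌉ = ⌈1895/52⌉ − ⌈1868/52⌉ = 37 − 36 = 1
n=69: ⌈(70·27+32)/52⌉ − ⌈(69·27+32)/52⌉ = ⌈1922/52⌉ − ⌈1895/52⌉ = 37 − 37 = 0
n=70: ⌈(71·27+32)/52⌉ − ⌈(70·27+32)/52⌉ = ⌈1949/52⌉ − ⌈1922/52⌉ = 38 − 37 = 1
n=71: ⌈(72·27+32)/52⌉ − ⌈(71·27+32)/52⌉ = ⌈1976/52⌉ − ⌈1949/52⌉ = 38 − 38 = 0
n=72: ⌈(73·27+32)/52⌉ − ⌈(72·27+32)/52⌉ = ⌈2003/52⌉ − ⌈1976/52⌉ = 39 − 38 = 1
n=73: ⌈(74·27+32)/52⌉ − ⌈(73·27+32)/52⌉ = ⌈2030/52⌉ − ⌈2003/52⌉ = 40 − 39 = 1
n=74: ⌈(75·27+32)/52⌉ − ⌈(74·27+32)/52⌉ = ⌈2057/52⌉ − ⌈2030/52⌉ = 40 − 40 = 0
n=75: ⌈(76·27+32)/52⌉ − ⌈(75·27+32)/52⌉ = ⌈2084/52⌉ − ⌈2057/52⌉ = 41 − 40 = 1
n=76: ⌈(77·27+32)/52⌉ − ⌈(76·27+32)/52⌉ = ⌈2111/52⌉ − ⌈2084/52⌉ = 41 − 41 = 0

10101010101010101010110101010101010101010101011010101010101010101010101011010


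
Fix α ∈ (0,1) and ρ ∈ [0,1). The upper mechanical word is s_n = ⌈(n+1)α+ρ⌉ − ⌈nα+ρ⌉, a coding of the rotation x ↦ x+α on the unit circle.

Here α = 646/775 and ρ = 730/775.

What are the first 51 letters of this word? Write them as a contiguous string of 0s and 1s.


n=0: ⌈(1·646+730)/775⌉ − ⌈(0·646+730)/775⌉ = ⌈1376/775⌉ − ⌈730/775⌉ = 2 − 1 = 1
n=1: ⌈(2·646+730)/775⌉ − ⌈(1·646+730)/775⌉ = ⌈2022/775⌉ − ⌈1376/775⌉ = 3 − 2 = 1
n=2: ⌈(3·646+730)/775⌉ − ⌈(2·646+730)/775⌉ = ⌈2668/775⌉ − ⌈2022/775⌉ = 4 − 3 = 1
n=3: ⌈(4·646+730)/775⌉ − ⌈(3·646+730)/775⌉ = ⌈3314/775⌉ − ⌈2668/775⌉ = 5 − 4 = 1
n=4: ⌈(5·646+730)/775⌉ − ⌈(4·646+730)/775⌉ = ⌈3960/775⌉ − ⌈3314/775⌉ = 6 − 5 = 1
n=5: ⌈(6·646+730)/775⌉ − ⌈(5·646+730)/775⌉ = ⌈4606/775⌉ − ⌈3960/775⌉ = 6 − 6 = 0
n=6: ⌈(7·646+730)/775⌉ − ⌈(6·646+730)/775⌉ = ⌈5252/775⌉ − ⌈4606/775⌉ = 7 − 6 = 1
n=7: ⌈(8·646+730)/775⌉ − ⌈(7·646+730)/775⌉ = ⌈5898/775⌉ − ⌈5252/775⌉ = 8 − 7 = 1
n=8: ⌈(9·646+730)/775⌉ − ⌈(8·646+730)/775⌉ = ⌈6544/775⌉ − ⌈5898/775⌉ = 9 − 8 = 1
n=9: ⌈(10·646+730)/775⌉ − ⌈(9·646+730)/775⌉ = ⌈7190/775⌉ − ⌈6544/775⌉ = 10 − 9 = 1
n=10: ⌈(11·646+730)/775⌉ − ⌈(10·646+730)/775⌉ = ⌈7836/775⌉ − ⌈7190/775⌉ = 11 − 10 = 1
n=11: ⌈(12·646+730)/775⌉ − ⌈(11·646+730)/775⌉ = ⌈8482/775⌉ − ⌈7836/775⌉ = 11 − 11 = 0
n=12: ⌈(13·646+730)/775⌉ − ⌈(12·646+730)/775⌉ = ⌈9128/775⌉ − ⌈8482/775⌉ = 12 − 11 = 1
n=13: ⌈(14·646+730)/775⌉ − ⌈(13·646+730)/775⌉ = ⌈9774/775⌉ − ⌈9128/775⌉ = 13 − 12 = 1
n=14: ⌈(15·646+730)/775⌉ − ⌈(14·646+730)/775⌉ = ⌈10420/775⌉ − ⌈9774/775⌉ = 14 − 13 = 1
n=15: ⌈(16·646+730)/775⌉ − ⌈(15·646+730)/775⌉ = ⌈11066/775⌉ − ⌈10420/775⌉ = 15 − 14 = 1
n=16: ⌈(17·646+730)/775⌉ − ⌈(16·646+730)/775⌉ = ⌈11712/775⌉ − ⌈11066/775⌉ = 16 − 15 = 1
n=17: ⌈(18·646+730)/775⌉ − ⌈(17·646+730)/775⌉ = ⌈12358/775⌉ − ⌈11712/775⌉ = 16 − 16 = 0
n=18: ⌈(19·646+730)/775⌉ − ⌈(18·646+730)/775⌉ = ⌈13004/775⌉ − ⌈12358/775⌉ = 17 − 16 = 1
n=19: ⌈(20·646+730)/775⌉ − ⌈(19·646+730)/775⌉ = ⌈13650/775⌉ − ⌈13004/775⌉ = 18 − 17 = 1
n=20: ⌈(21·646+730)/775⌉ − ⌈(20·646+730)/775⌉ = ⌈14296/775⌉ − ⌈13650/775⌉ = 19 − 18 = 1
n=21: ⌈(22·646+730)/775⌉ − ⌈(21·646+730)/775⌉ = ⌈14942/775⌉ − ⌈14296/775⌉ = 20 − 19 = 1
n=22: ⌈(23·646+730)/775⌉ − ⌈(22·646+730)/775⌉ = ⌈15588/775⌉ − ⌈14942/775⌉ = 21 − 20 = 1
n=23: ⌈(24·646+730)/775⌉ − ⌈(23·646+730)/775⌉ = ⌈16234/775⌉ − ⌈15588/775⌉ = 21 − 21 = 0
n=24: ⌈(25·646+730)/775⌉ − ⌈(24·646+730)/775⌉ = ⌈16880/775⌉ − ⌈16234/775⌉ = 22 − 21 = 1
n=25: ⌈(26·646+730)/775⌉ − ⌈(25·646+730)/775⌉ = ⌈17526/775⌉ − ⌈16880/775⌉ = 23 − 22 = 1
n=26: ⌈(27·646+730)/775⌉ − ⌈(26·646+730)/775⌉ = ⌈18172/775⌉ − ⌈17526/775⌉ = 24 − 23 = 1
n=27: ⌈(28·646+730)/775⌉ − ⌈(27·646+730)/775⌉ = ⌈18818/775⌉ − ⌈18172/775⌉ = 25 − 24 = 1
n=28: ⌈(29·646+730)/775⌉ − ⌈(28·646+730)/775⌉ = ⌈19464/775⌉ − ⌈18818/775⌉ = 26 − 25 = 1
n=29: ⌈(30·646+730)/775⌉ − ⌈(29·646+730)/775⌉ = ⌈20110/775⌉ − ⌈19464/775⌉ = 26 − 26 = 0
n=30: ⌈(31·646+730)/775⌉ − ⌈(30·646+730)/775⌉ = ⌈20756/775⌉ − ⌈20110/775⌉ = 27 − 26 = 1
n=31: ⌈(32·646+730)/775⌉ − ⌈(31·646+730)/775⌉ = ⌈21402/775⌉ − ⌈20756/775⌉ = 28 − 27 = 1
n=32: ⌈(33·646+730)/775⌉ − ⌈(32·646+730)/775⌉ = ⌈22048/775⌉ − ⌈21402/775⌉ = 29 − 28 = 1
n=33: ⌈(34·646+730)/775⌉ − ⌈(33·646+730)/775⌉ = ⌈22694/775⌉ − ⌈22048/775⌉ = 30 − 29 = 1
n=34: ⌈(35·646+730)/775⌉ − ⌈(34·646+730)/775⌉ = ⌈23340/775⌉ − ⌈22694/775⌉ = 31 − 30 = 1
n=35: ⌈(36·646+730)/775⌉ − ⌈(35·646+730)/775⌉ = ⌈23986/775⌉ − ⌈23340/775⌉ = 31 − 31 = 0
n=36: ⌈(37·646+730)/775⌉ − ⌈(36·646+730)/775⌉ = ⌈24632/775⌉ − ⌈23986/775⌉ = 32 − 31 = 1
n=37: ⌈(38·646+730)/775⌉ − ⌈(37·646+730)/775⌉ = ⌈25278/775⌉ − ⌈24632/775⌉ = 33 − 32 = 1
n=38: ⌈(39·646+730)/775⌉ − ⌈(38·646+730)/775⌉ = ⌈25924/775⌉ − ⌈25278/775⌉ = 34 − 33 = 1
n=39: ⌈(40·646+730)/775⌉ − ⌈(39·646+730)/775⌉ = ⌈26570/775⌉ − ⌈25924/775⌉ = 35 − 34 = 1
n=40: ⌈(41·646+730)/775⌉ − ⌈(40·646+730)/775⌉ = ⌈27216/775⌉ − ⌈26570/775⌉ = 36 − 35 = 1
n=41: ⌈(42·646+730)/775⌉ − ⌈(41·646+730)/775⌉ = ⌈27862/775⌉ − ⌈27216/775⌉ = 36 − 36 = 0
n=42: ⌈(43·646+730)/775⌉ − ⌈(42·646+730)/775⌉ = ⌈28508/775⌉ − ⌈27862/775⌉ = 37 − 36 = 1
n=43: ⌈(44·646+730)/775⌉ − ⌈(43·646+730)/775⌉ = ⌈29154/775⌉ − ⌈28508/775⌉ = 38 − 37 = 1
n=44: ⌈(45·646+730)/775⌉ − ⌈(44·646+730)/775⌉ = ⌈29800/775⌉ − ⌈29154/775⌉ = 39 − 38 = 1
n=45: ⌈(46·646+730)/775⌉ − ⌈(45·646+730)/775⌉ = ⌈30446/775⌉ − ⌈29800/775⌉ = 40 − 39 = 1
n=46: ⌈(47·646+730)/775⌉ − ⌈(46·646+730)/775⌉ = ⌈31092/775⌉ − ⌈30446/775⌉ = 41 − 40 = 1
n=47: ⌈(48·646+730)/775⌉ − ⌈(47·646+730)/775⌉ = ⌈31738/775⌉ − ⌈31092/775⌉ = 41 − 41 = 0
n=48: ⌈(49·646+730)/775⌉ − ⌈(48·646+730)/775⌉ = ⌈32384/775⌉ − ⌈31738/775⌉ = 42 − 41 = 1
n=49: ⌈(50·646+730)/775⌉ − ⌈(49·646+730)/775⌉ = ⌈33030/775⌉ − ⌈32384/775⌉ = 43 − 42 = 1
n=50: ⌈(51·646+730)/775⌉ − ⌈(50·646+730)/775⌉ = ⌈33676/775⌉ − ⌈33030/775⌉ = 44 − 43 = 1

111110111110111110111110111110111110111110111110111
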